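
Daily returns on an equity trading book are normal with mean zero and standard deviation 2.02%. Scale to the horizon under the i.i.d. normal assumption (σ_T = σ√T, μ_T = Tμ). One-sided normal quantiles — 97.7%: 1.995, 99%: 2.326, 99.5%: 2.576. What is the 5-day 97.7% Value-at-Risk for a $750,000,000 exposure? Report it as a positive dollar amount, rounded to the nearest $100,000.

$67,600,000

σ_{5d} = 2.02% × √5 = 4.517%.
VaR = 1.995 × 4.517% = 9.011%.
On $750,000,000: 0.09011 × $750,000,000 = $67,582,500.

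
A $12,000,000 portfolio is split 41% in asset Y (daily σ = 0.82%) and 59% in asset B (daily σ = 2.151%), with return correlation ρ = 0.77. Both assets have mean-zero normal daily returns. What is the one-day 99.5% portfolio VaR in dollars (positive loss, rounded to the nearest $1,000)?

σ_p² = 0.41²·0.82² + 0.59²·2.151² + 2·0.77·0.41·0.59·0.82·2.151 = 2.3807 (%²).
σ_p = √2.3807 = 1.543%.
At 99.5%, z = 2.576.
VaR = 2.576 × 1.543% = 3.975%; on $12,000,000 that is $477,000.

$477,000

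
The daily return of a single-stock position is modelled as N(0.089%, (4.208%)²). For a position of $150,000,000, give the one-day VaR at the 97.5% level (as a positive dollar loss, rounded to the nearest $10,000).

$12,240,000

At 97.5% one-sided, z = 1.960.
VaR = −μ + z·σ = −(0.089%) + 1.960 × 4.208% = 8.159%.
On $150,000,000: 0.08159 × $150,000,000 = $12,238,500.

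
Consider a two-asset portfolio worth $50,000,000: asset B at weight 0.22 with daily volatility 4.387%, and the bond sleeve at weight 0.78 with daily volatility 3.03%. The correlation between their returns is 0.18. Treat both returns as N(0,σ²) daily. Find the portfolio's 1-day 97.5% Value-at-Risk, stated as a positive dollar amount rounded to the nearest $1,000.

σ_p² = 0.22²·4.387² + 0.78²·3.03² + 2·0.18·0.22·0.78·4.387·3.03 = 7.3383 (%²).
σ_p = √7.3383 = 2.709%.
At 97.5%, z = 1.960.
VaR = 1.960 × 2.709% = 5.310%; on $50,000,000 that is $2,655,000.

$2,655,000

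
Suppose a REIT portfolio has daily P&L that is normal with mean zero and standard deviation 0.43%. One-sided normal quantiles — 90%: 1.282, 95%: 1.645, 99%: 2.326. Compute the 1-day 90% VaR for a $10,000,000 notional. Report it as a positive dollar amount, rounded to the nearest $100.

VaR = z·σ = 1.282 × 0.43% = 0.551%.
On $10,000,000: 0.00551 × $10,000,000 = $55,100.

$55,100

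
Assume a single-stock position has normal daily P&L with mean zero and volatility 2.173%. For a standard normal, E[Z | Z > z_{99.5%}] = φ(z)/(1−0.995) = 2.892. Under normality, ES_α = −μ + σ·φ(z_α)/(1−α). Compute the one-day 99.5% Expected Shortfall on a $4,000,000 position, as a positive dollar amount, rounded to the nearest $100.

$251,400

ES = 2.173% × 2.892 = 6.284%.
On $4,000,000: 0.06284 × $4,000,000 = $251,360.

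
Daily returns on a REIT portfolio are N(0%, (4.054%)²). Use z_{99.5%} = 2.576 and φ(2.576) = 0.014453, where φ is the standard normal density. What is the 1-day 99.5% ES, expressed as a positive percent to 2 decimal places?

Tail multiplier: φ(z)/(1−α) = 0.014453 / 0.005 = 2.891.
ES = 4.054% × 2.891 = 11.720%.

11.72%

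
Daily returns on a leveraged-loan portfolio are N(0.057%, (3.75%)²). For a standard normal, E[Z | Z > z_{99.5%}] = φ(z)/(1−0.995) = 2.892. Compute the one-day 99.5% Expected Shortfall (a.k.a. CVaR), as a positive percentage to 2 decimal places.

10.79%

ES = −(0.057%) + 3.75% × 2.892 = 10.788%.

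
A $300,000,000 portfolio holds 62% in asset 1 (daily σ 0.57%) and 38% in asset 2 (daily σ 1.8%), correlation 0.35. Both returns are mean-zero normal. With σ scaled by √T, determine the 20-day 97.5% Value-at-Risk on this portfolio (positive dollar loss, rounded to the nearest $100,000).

σ_p = √(0.62²·0.57² + 0.38²·1.8² + 2·0.35·0.62·0.38·0.57·1.8) = 0.873%.
σ_{20d} = 0.873% × √20 = 3.904%.
z(97.5%) = 1.960.
VaR = 1.960 × 3.904% = 7.652%; on $300,000,000 that is $22,956,000.

$23,000,000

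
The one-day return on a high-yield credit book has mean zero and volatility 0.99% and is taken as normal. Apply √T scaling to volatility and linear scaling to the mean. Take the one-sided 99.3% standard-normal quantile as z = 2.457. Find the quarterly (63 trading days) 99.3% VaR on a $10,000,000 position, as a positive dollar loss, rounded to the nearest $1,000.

σ_{63d} = 0.99% × √63 = 7.858%.
VaR = 2.457 × 7.858% = 19.307%.
On $10,000,000: 0.19307 × $10,000,000 = $1,930,700.

$1,931,000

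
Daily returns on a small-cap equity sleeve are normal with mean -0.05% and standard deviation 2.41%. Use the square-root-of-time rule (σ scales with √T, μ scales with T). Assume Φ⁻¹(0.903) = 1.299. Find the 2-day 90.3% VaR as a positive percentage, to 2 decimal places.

σ_{2d} = 2.41% × √2 = 3.408%; μ_{2d} = 2 × -0.05% = -0.100%.
VaR = −(-0.100%) + 1.299 × 3.408% = 4.527%.

4.53%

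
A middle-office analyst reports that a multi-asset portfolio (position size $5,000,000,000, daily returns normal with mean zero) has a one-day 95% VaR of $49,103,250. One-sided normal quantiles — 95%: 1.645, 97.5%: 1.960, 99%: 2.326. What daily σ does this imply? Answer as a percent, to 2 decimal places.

0.60%

VaR as a fraction: $49,103,250 / $5,000,000,000 = 0.982%.
σ = VaR / z = 0.982% / 1.645 = 0.597%.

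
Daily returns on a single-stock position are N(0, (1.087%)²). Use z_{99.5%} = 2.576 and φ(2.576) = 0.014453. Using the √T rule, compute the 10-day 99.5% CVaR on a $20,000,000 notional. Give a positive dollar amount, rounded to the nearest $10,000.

σ_{10d} = 1.087% × √10 = 3.437%.
ES multiplier = φ(z)/(1−α) = 0.014453/0.005 = 2.891.
ES = 3.437% × 2.891 = 9.936%; on $20,000,000: $1,987,200.

$1,990,000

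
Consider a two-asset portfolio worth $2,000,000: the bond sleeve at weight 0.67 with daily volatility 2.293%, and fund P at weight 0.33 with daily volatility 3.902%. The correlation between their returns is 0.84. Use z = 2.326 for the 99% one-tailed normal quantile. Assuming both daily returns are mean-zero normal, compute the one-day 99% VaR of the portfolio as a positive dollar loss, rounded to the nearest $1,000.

σ_p² = 0.67²·2.293² + 0.33²·3.902² + 2·0.84·0.67·0.33·2.293·3.902 = 7.3418 (%²).
σ_p = √7.3418 = 2.710%.
VaR = 2.326 × 2.710% = 6.303%; on $2,000,000 that is $126,060.

$126,000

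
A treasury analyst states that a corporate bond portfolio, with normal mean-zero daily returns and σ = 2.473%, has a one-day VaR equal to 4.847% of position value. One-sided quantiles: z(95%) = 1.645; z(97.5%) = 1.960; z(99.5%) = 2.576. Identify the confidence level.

Implied z = VaR/σ = 4.847 / 2.473 = 1.960.
This matches z(97.5%) = 1.960.

97.5%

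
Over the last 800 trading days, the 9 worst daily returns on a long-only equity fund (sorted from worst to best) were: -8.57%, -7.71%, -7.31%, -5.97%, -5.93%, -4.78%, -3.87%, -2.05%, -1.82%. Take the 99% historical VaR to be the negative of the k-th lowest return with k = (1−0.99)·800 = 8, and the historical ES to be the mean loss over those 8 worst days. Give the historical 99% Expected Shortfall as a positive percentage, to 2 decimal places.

The 8 worst returns sum to -46.19%.
ES = −(-46.19%) / 8 = 5.77375% ≈ 5.77%.

5.77%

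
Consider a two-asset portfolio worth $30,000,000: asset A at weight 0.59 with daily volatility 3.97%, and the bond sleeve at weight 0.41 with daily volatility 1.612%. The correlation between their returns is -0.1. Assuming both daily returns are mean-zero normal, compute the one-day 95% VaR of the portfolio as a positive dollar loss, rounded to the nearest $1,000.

$1,169,000

σ_p² = 0.59²·3.97² + 0.41²·1.612² + 2·-0.1·0.59·0.41·3.97·1.612 = 5.6136 (%²).
σ_p = √5.6136 = 2.369%.
At 95%, z = 1.645.
VaR = 1.645 × 2.369% = 3.897%; on $30,000,000 that is $1,169,100.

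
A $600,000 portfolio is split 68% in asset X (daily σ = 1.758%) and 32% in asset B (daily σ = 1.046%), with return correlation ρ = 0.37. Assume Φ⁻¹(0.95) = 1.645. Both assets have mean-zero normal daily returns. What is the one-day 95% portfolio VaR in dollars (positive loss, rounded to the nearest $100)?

$13,400

σ_p² = 0.68²·1.758² + 0.32²·1.046² + 2·0.37·0.68·0.32·1.758·1.046 = 1.8372 (%²).
σ_p = √1.8372 = 1.355%.
VaR = 1.645 × 1.355% = 2.229%; on $600,000 that is $13,374.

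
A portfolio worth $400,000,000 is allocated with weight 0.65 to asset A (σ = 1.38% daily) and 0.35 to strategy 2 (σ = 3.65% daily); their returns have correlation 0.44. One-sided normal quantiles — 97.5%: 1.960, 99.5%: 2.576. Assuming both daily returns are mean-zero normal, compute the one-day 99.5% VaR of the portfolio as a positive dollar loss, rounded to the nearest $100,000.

σ_p² = 0.65²·1.38² + 0.35²·3.65² + 2·0.44·0.65·0.35·1.38·3.65 = 3.4450 (%²).
σ_p = √3.4450 = 1.856%.
VaR = 2.576 × 1.856% = 4.781%; on $400,000,000 that is $19,124,000.

$19,100,000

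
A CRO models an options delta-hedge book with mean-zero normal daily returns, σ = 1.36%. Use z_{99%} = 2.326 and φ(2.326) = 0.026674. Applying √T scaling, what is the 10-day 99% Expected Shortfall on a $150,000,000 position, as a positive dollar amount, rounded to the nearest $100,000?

$17,200,000

σ_{10d} = 1.36% × √10 = 4.301%.
ES multiplier = φ(z)/(1−α) = 0.026674/0.01 = 2.667.
ES = 4.301% × 2.667 = 11.471%; on $150,000,000: $17,206,500.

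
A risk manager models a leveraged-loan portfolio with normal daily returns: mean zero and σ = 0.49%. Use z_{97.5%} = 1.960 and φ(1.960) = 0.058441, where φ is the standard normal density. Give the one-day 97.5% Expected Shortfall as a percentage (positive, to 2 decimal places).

1.15%

Tail multiplier: φ(z)/(1−α) = 0.058441 / 0.025 = 2.338.
ES = 0.49% × 2.338 = 1.146%.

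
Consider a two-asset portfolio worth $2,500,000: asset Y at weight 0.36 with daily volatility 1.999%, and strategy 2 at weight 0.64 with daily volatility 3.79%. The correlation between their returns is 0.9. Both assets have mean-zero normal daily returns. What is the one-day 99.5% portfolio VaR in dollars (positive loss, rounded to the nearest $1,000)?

$199,000

σ_p² = 0.36²·1.999² + 0.64²·3.79² + 2·0.9·0.36·0.64·1.999·3.79 = 9.5434 (%²).
σ_p = √9.5434 = 3.089%.
At 99.5%, z = 2.576.
VaR = 2.576 × 3.089% = 7.957%; on $2,500,000 that is $198,925.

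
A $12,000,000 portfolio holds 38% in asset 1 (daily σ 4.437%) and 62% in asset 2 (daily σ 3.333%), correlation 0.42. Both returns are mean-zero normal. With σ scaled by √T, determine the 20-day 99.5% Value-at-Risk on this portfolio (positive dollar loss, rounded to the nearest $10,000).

σ_p = √(0.38²·4.437² + 0.62²·3.333² + 2·0.42·0.38·0.62·4.437·3.333) = 3.169%.
σ_{20d} = 3.169% × √20 = 14.172%.
z(99.5%) = 2.576.
VaR = 2.576 × 14.172% = 36.507%; on $12,000,000 that is $4,380,840.

$4,380,000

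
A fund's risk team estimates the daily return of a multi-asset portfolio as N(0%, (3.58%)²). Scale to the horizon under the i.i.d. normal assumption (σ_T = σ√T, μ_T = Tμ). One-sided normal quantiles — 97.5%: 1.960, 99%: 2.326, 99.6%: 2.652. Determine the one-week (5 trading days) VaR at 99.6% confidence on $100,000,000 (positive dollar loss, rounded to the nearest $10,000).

$21,230,000

σ_{5d} = 3.58% × √5 = 8.005%.
VaR = 2.652 × 8.005% = 21.229%.
On $100,000,000: 0.21229 × $100,000,000 = $21,229,000.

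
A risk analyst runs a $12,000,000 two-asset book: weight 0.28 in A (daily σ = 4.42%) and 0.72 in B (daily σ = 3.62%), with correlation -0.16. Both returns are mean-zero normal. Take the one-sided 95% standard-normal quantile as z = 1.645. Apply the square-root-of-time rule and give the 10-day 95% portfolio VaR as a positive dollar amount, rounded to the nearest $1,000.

σ_p = √(0.28²·4.42² + 0.72²·3.62² + 2·-0.16·0.28·0.72·4.42·3.62) = 2.701%.
σ_{10d} = 2.701% × √10 = 8.541%.
VaR = 1.645 × 8.541% = 14.050%; on $12,000,000 that is $1,686,000.

$1,686,000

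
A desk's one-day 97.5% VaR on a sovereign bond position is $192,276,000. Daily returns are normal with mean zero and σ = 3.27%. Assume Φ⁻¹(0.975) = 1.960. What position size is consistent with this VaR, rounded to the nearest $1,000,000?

$3,000,000,000

VaR as a fraction of value: z·σ = 1.960 × 3.27% = 6.4092%.
Position = $192,276,000 / 0.064092 = $3,000,000,000.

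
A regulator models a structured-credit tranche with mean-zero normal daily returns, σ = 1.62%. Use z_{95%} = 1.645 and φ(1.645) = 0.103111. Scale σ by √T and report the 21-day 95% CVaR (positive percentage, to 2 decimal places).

σ_{21d} = 1.62% × √21 = 7.424%.
ES multiplier = φ(z)/(1−α) = 0.103111/0.05 = 2.062.
ES = 7.424% × 2.062 = 15.308%.

15.31%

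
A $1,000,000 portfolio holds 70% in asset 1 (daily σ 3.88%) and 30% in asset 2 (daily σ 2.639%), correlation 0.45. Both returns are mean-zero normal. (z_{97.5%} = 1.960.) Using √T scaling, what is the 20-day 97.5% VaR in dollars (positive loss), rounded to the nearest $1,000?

$276,000

σ_p = √(0.7²·3.88² + 0.3²·2.639² + 2·0.45·0.7·0.3·3.88·2.639) = 3.153%.
σ_{20d} = 3.153% × √20 = 14.101%.
VaR = 1.960 × 14.101% = 27.638%; on $1,000,000 that is $276,380.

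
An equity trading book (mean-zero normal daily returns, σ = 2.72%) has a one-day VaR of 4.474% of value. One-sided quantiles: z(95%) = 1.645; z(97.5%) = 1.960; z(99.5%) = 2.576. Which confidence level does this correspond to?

95%

Implied z = VaR/σ = 4.474 / 2.72 = 1.645.
This matches z(95%) = 1.645.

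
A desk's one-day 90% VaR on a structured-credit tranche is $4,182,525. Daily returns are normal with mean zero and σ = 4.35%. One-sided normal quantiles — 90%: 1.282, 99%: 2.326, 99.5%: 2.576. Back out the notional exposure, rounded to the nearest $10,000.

$75,000,000

VaR as a fraction of value: z·σ = 1.282 × 4.35% = 5.5767%.
Position = $4,182,525 / 0.055767 = $75,000,000.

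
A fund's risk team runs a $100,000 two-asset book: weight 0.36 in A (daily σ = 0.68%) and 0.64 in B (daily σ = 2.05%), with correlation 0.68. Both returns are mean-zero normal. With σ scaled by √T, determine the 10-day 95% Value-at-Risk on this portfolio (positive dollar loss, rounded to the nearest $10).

$7,750

σ_p = √(0.36²·0.68² + 0.64²·2.05² + 2·0.68·0.36·0.64·0.68·2.05) = 1.489%.
σ_{10d} = 1.489% × √10 = 4.709%.
z(95%) = 1.645.
VaR = 1.645 × 4.709% = 7.746%; on $100,000 that is $7,746.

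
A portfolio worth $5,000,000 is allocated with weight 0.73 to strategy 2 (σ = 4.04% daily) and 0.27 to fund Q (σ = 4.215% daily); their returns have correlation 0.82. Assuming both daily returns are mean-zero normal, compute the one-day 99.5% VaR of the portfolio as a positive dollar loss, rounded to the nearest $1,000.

$507,000

σ_p² = 0.73²·4.04² + 0.27²·4.215² + 2·0.82·0.73·0.27·4.04·4.215 = 15.4973 (%²).
σ_p = √15.4973 = 3.937%.
At 99.5%, z = 2.576.
VaR = 2.576 × 3.937% = 10.142%; on $5,000,000 that is $507,100.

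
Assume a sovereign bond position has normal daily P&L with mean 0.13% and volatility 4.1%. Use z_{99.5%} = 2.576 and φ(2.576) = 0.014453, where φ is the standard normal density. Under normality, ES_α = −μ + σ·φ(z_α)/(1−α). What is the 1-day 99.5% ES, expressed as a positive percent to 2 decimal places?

Tail multiplier: φ(z)/(1−α) = 0.014453 / 0.005 = 2.891.
ES = −(0.13%) + 4.1% × 2.891 = 11.723%.

11.72%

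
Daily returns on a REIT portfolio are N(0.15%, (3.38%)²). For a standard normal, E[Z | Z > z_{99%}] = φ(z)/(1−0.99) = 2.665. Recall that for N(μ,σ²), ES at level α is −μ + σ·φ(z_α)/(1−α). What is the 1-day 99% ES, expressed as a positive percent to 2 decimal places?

ES = −(0.15%) + 3.38% × 2.665 = 8.858%.

8.86%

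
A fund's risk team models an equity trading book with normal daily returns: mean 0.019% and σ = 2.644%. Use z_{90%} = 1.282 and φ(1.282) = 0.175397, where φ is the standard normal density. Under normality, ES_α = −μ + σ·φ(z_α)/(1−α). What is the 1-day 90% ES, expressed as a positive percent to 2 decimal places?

Tail multiplier: φ(z)/(1−α) = 0.175397 / 0.1 = 1.754.
ES = −(0.019%) + 2.644% × 1.754 = 4.619%.

4.62%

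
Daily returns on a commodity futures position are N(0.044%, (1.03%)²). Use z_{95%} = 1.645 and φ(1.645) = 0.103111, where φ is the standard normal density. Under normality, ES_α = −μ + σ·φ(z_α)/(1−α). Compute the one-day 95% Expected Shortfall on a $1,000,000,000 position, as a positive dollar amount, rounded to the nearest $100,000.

$20,800,000

Tail multiplier: φ(z)/(1−α) = 0.103111 / 0.05 = 2.062.
ES = −(0.044%) + 1.03% × 2.062 = 2.080%.
On $1,000,000,000: 0.02080 × $1,000,000,000 = $20,800,000.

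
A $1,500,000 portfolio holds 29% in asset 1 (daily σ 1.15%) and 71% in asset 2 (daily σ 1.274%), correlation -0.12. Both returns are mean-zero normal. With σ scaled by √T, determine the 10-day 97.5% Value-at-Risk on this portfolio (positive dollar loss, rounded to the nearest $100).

$86,100

σ_p = √(0.29²·1.15² + 0.71²·1.274² + 2·-0.12·0.29·0.71·1.15·1.274) = 0.926%.
σ_{10d} = 0.926% × √10 = 2.928%.
z(97.5%) = 1.960.
VaR = 1.960 × 2.928% = 5.739%; on $1,500,000 that is $86,085.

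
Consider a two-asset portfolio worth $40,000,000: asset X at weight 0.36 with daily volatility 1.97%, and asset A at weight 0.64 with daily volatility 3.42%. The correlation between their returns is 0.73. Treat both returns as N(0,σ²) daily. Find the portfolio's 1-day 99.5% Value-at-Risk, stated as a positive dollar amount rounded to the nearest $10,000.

σ_p² = 0.36²·1.97² + 0.64²·3.42² + 2·0.73·0.36·0.64·1.97·3.42 = 7.5602 (%²).
σ_p = √7.5602 = 2.750%.
At 99.5%, z = 2.576.
VaR = 2.576 × 2.750% = 7.084%; on $40,000,000 that is $2,833,600.

$2,830,000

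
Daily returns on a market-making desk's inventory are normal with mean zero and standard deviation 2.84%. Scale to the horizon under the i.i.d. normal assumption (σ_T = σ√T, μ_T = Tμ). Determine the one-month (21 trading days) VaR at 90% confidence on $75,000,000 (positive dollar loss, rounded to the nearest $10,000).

$12,510,000

At 90%, z = 1.282.
σ_{21d} = 2.84% × √21 = 13.015%.
VaR = 1.282 × 13.015% = 16.685%.
On $75,000,000: 0.16685 × $75,000,000 = $12,513,750.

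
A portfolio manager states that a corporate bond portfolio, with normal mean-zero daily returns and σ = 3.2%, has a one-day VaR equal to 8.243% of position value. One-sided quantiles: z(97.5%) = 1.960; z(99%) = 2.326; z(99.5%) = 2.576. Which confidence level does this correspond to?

Implied z = VaR/σ = 8.243 / 3.2 = 2.576.
This matches z(99.5%) = 2.576.

99.5%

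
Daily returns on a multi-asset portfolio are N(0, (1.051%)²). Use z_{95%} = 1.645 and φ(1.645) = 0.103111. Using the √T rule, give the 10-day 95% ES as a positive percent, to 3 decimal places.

σ_{10d} = 1.051% × √10 = 3.324%.
ES multiplier = φ(z)/(1−α) = 0.103111/0.05 = 2.062.
ES = 3.324% × 2.062 = 6.854%.

6.854%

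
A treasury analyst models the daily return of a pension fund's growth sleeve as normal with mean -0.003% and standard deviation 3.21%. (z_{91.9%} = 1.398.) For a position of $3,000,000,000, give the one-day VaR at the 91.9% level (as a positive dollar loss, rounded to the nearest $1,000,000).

VaR = −μ + z·σ = −(-0.003%) + 1.398 × 3.21% = 4.491%.
On $3,000,000,000: 0.04491 × $3,000,000,000 = $134,730,000.

$135,000,000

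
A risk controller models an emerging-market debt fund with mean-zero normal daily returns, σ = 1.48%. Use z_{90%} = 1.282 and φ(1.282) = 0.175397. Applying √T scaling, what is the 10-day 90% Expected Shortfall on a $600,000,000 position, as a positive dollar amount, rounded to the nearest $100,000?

σ_{10d} = 1.48% × √10 = 4.680%.
ES multiplier = φ(z)/(1−α) = 0.175397/0.1 = 1.754.
ES = 4.680% × 1.754 = 8.209%; on $600,000,000: $49,254,000.

$49,300,000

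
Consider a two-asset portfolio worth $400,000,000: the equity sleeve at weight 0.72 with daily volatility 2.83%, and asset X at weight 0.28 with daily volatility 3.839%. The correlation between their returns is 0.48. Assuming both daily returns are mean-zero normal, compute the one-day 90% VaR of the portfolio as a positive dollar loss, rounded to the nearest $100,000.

$14,000,000

σ_p² = 0.72²·2.83² + 0.28²·3.839² + 2·0.48·0.72·0.28·2.83·3.839 = 7.4099 (%²).
σ_p = √7.4099 = 2.722%.
At 90%, z = 1.282.
VaR = 1.282 × 2.722% = 3.490%; on $400,000,000 that is $13,960,000.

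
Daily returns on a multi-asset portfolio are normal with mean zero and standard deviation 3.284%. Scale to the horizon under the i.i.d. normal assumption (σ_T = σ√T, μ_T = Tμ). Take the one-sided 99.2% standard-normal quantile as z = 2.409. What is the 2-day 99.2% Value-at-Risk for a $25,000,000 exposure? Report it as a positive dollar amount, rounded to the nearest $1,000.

$2,797,000

σ_{2d} = 3.284% × √2 = 4.644%.
VaR = 2.409 × 4.644% = 11.187%.
On $25,000,000: 0.11187 × $25,000,000 = $2,796,750.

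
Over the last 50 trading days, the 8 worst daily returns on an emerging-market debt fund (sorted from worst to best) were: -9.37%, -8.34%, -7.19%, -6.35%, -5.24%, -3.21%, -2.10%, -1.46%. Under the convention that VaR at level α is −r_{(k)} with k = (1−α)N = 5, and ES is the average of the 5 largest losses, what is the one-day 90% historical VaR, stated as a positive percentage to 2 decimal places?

k = 5; the 5th lowest return is -5.24%, so VaR = 5.24%.

5.24%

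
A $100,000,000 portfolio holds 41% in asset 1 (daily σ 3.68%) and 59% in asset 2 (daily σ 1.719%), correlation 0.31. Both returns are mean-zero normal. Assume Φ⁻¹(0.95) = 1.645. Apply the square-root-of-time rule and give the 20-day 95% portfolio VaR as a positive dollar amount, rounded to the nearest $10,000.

$15,170,000

σ_p = √(0.41²·3.68² + 0.59²·1.719² + 2·0.31·0.41·0.59·3.68·1.719) = 2.062%.
σ_{20d} = 2.062% × √20 = 9.222%.
VaR = 1.645 × 9.222% = 15.170%; on $100,000,000 that is $15,170,000.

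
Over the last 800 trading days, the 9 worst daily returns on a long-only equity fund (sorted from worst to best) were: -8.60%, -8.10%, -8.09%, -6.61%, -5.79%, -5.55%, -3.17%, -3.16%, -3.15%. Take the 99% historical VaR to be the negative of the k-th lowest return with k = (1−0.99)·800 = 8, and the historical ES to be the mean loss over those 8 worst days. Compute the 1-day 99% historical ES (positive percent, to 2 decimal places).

The 8 worst returns sum to -49.07%.
ES = −(-49.07%) / 8 = 6.13375% ≈ 6.13%.

6.13%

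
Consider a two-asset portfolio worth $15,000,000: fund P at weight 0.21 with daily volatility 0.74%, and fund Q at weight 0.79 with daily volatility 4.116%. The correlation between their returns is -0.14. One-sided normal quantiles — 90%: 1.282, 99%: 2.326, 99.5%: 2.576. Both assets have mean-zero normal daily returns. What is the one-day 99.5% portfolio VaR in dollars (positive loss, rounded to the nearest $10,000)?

$1,250,000

σ_p² = 0.21²·0.74² + 0.79²·4.116² + 2·-0.14·0.21·0.79·0.74·4.116 = 10.4558 (%²).
σ_p = √10.4558 = 3.234%.
VaR = 2.576 × 3.234% = 8.331%; on $15,000,000 that is $1,249,650.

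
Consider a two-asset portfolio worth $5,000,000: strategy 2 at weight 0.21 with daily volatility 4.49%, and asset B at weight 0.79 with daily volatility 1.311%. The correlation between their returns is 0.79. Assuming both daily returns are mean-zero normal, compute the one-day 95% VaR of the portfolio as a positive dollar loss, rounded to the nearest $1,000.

σ_p² = 0.21²·4.49² + 0.79²·1.311² + 2·0.79·0.21·0.79·4.49·1.311 = 3.5047 (%²).
σ_p = √3.5047 = 1.872%.
At 95%, z = 1.645.
VaR = 1.645 × 1.872% = 3.079%; on $5,000,000 that is $153,950.

$154,000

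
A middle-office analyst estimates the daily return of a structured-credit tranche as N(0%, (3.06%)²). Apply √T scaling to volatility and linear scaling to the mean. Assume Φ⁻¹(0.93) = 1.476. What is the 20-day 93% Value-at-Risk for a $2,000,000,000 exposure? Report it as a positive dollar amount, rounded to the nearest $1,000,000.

σ_{20d} = 3.06% × √20 = 13.685%.
VaR = 1.476 × 13.685% = 20.199%.
On $2,000,000,000: 0.20199 × $2,000,000,000 = $403,980,000.

$404,000,000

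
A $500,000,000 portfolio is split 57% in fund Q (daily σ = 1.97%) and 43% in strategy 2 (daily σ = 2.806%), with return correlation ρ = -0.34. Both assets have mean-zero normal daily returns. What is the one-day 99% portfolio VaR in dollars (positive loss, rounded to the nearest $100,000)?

$15,600,000

σ_p² = 0.57²·1.97² + 0.43²·2.806² + 2·-0.34·0.57·0.43·1.97·2.806 = 1.7954 (%²).
σ_p = √1.7954 = 1.340%.
At 99%, z = 2.326.
VaR = 2.326 × 1.340% = 3.117%; on $500,000,000 that is $15,585,000.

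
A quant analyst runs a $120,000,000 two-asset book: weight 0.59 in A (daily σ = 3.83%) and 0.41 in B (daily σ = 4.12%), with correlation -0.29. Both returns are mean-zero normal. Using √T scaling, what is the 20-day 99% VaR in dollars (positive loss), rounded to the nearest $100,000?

σ_p = √(0.59²·3.83² + 0.41²·4.12² + 2·-0.29·0.59·0.41·3.83·4.12) = 2.397%.
σ_{20d} = 2.397% × √20 = 10.720%.
z(99%) = 2.326.
VaR = 2.326 × 10.720% = 24.935%; on $120,000,000 that is $29,922,000.

$29,900,000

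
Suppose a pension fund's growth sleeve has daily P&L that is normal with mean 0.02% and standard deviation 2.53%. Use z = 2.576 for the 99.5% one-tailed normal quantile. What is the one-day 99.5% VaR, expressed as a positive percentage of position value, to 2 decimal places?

6.50%

VaR = −μ + z·σ = −(0.02%) + 2.576 × 2.53% = 6.497%.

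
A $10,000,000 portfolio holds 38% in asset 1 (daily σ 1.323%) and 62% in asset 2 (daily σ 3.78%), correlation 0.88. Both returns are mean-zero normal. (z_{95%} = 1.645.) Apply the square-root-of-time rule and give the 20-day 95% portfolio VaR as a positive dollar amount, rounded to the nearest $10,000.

$2,060,000

σ_p = √(0.38²·1.323² + 0.62²·3.78² + 2·0.88·0.38·0.62·1.323·3.78) = 2.796%.
σ_{20d} = 2.796% × √20 = 12.504%.
VaR = 1.645 × 12.504% = 20.569%; on $10,000,000 that is $2,056,900.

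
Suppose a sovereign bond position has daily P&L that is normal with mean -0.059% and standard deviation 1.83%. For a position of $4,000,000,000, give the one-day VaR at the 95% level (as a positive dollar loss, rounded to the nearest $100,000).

At 95% one-sided, z = 1.645.
VaR = −μ + z·σ = −(-0.059%) + 1.645 × 1.83% = 3.069%.
On $4,000,000,000: 0.03069 × $4,000,000,000 = $122,760,000.

$122,800,000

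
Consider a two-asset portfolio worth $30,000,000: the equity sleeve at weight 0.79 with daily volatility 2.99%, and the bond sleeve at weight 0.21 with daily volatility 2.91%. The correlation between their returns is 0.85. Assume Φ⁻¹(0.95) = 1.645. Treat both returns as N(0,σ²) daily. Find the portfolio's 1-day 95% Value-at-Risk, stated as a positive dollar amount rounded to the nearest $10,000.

σ_p² = 0.79²·2.99² + 0.21²·2.91² + 2·0.85·0.79·0.21·2.99·2.91 = 8.4069 (%²).
σ_p = √8.4069 = 2.899%.
VaR = 1.645 × 2.899% = 4.769%; on $30,000,000 that is $1,430,700.

$1,430,000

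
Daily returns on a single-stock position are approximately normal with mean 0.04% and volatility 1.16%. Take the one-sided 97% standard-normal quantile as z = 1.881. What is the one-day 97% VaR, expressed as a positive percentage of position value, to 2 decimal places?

2.14%

VaR = −μ + z·σ = −(0.04%) + 1.881 × 1.16% = 2.142%.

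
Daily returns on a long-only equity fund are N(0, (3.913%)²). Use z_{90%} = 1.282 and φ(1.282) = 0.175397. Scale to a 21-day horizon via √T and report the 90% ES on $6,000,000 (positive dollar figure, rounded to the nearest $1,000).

$1,887,000

σ_{21d} = 3.913% × √21 = 17.932%.
ES multiplier = φ(z)/(1−α) = 0.175397/0.1 = 1.754.
ES = 17.932% × 1.754 = 31.453%; on $6,000,000: $1,887,180.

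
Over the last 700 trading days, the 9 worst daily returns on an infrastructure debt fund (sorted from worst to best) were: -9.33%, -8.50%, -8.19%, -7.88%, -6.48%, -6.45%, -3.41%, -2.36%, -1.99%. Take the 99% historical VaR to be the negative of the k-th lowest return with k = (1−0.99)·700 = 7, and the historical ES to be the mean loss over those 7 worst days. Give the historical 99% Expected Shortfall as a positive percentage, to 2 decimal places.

7.18%

The 7 worst returns sum to -50.24%.
ES = −(-50.24%) / 7 = 7.1771…% ≈ 7.18%.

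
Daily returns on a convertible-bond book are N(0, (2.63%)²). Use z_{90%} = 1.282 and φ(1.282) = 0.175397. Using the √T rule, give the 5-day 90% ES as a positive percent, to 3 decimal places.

σ_{5d} = 2.63% × √5 = 5.881%.
ES multiplier = φ(z)/(1−α) = 0.175397/0.1 = 1.754.
ES = 5.881% × 1.754 = 10.315%.

10.315%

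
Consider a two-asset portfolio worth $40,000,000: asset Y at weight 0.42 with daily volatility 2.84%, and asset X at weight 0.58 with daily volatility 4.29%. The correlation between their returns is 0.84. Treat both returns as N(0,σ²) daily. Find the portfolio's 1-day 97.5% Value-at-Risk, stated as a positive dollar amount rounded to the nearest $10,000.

$2,780,000

σ_p² = 0.42²·2.84² + 0.58²·4.29² + 2·0.84·0.42·0.58·2.84·4.29 = 12.6000 (%²).
σ_p = √12.6000 = 3.550%.
At 97.5%, z = 1.960.
VaR = 1.960 × 3.550% = 6.958%; on $40,000,000 that is $2,783,200.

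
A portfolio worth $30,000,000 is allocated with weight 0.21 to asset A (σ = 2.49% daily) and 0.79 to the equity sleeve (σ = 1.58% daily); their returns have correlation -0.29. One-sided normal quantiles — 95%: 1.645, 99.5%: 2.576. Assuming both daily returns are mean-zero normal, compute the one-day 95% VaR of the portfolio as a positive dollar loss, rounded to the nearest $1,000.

$595,000

σ_p² = 0.21²·2.49² + 0.79²·1.58² + 2·-0.29·0.21·0.79·2.49·1.58 = 1.4529 (%²).
σ_p = √1.4529 = 1.205%.
VaR = 1.645 × 1.205% = 1.982%; on $30,000,000 that is $594,600.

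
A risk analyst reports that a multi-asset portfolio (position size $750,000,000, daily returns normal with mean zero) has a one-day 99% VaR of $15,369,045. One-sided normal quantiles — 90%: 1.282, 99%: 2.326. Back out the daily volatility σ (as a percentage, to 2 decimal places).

0.88%

VaR as a fraction: $15,369,045 / $750,000,000 = 2.049%.
σ = VaR / z = 2.049% / 2.326 = 0.881%.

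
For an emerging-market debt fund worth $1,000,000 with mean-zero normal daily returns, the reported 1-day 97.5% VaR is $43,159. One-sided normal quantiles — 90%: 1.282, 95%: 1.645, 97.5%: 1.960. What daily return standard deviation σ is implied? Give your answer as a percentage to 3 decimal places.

2.202%

VaR as a fraction: $43,159 / $1,000,000 = 4.316%.
σ = VaR / z = 4.316% / 1.960 = 2.202%.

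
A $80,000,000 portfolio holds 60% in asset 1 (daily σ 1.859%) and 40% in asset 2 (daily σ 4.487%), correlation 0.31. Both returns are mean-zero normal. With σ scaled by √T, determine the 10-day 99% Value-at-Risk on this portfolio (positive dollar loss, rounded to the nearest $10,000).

σ_p = √(0.6²·1.859² + 0.4²·4.487² + 2·0.31·0.6·0.4·1.859·4.487) = 2.389%.
σ_{10d} = 2.389% × √10 = 7.555%.
z(99%) = 2.326.
VaR = 2.326 × 7.555% = 17.573%; on $80,000,000 that is $14,058,400.

$14,060,000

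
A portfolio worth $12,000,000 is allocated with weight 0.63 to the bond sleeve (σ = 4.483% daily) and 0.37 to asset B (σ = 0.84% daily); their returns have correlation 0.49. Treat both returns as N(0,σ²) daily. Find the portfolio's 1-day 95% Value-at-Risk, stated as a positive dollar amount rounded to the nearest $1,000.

$590,000

σ_p² = 0.63²·4.483² + 0.37²·0.84² + 2·0.49·0.63·0.37·4.483·0.84 = 8.9334 (%²).
σ_p = √8.9334 = 2.989%.
At 95%, z = 1.645.
VaR = 1.645 × 2.989% = 4.917%; on $12,000,000 that is $590,040.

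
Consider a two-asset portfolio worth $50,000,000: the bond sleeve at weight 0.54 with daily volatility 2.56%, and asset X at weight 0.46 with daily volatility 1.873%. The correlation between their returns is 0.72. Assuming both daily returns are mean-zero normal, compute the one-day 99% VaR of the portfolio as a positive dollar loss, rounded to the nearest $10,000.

σ_p² = 0.54²·2.56² + 0.46²·1.873² + 2·0.72·0.54·0.46·2.56·1.873 = 4.3685 (%²).
σ_p = √4.3685 = 2.090%.
At 99%, z = 2.326.
VaR = 2.326 × 2.090% = 4.861%; on $50,000,000 that is $2,430,500.

$2,430,000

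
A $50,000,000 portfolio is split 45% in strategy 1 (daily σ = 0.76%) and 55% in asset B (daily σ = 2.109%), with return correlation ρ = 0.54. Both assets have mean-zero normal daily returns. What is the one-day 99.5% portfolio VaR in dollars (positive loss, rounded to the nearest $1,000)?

σ_p² = 0.45²·0.76² + 0.55²·2.109² + 2·0.54·0.45·0.55·0.76·2.109 = 1.8909 (%²).
σ_p = √1.8909 = 1.375%.
At 99.5%, z = 2.576.
VaR = 2.576 × 1.375% = 3.542%; on $50,000,000 that is $1,771,000.

$1,771,000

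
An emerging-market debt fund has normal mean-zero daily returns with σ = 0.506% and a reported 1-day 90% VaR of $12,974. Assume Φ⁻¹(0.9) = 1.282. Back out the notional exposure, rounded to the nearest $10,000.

$2,000,000

VaR as a fraction of value: z·σ = 1.282 × 0.506% = 0.648692%.
Position = $12,974 / 0.00648692 = $2,000,025.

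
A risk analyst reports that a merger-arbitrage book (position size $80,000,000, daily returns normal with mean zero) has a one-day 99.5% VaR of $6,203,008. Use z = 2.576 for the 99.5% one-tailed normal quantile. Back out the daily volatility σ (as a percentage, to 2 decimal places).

VaR as a fraction: $6,203,008 / $80,000,000 = 7.754%.
σ = VaR / z = 7.754% / 2.576 = 3.010%.

3.01%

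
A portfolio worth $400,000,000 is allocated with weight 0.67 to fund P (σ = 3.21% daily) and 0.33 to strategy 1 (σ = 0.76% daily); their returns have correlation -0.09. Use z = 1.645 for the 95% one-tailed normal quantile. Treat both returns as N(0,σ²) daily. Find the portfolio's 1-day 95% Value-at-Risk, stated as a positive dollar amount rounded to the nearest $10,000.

σ_p² = 0.67²·3.21² + 0.33²·0.76² + 2·-0.09·0.67·0.33·3.21·0.76 = 4.5913 (%²).
σ_p = √4.5913 = 2.143%.
VaR = 1.645 × 2.143% = 3.525%; on $400,000,000 that is $14,100,000.

$14,100,000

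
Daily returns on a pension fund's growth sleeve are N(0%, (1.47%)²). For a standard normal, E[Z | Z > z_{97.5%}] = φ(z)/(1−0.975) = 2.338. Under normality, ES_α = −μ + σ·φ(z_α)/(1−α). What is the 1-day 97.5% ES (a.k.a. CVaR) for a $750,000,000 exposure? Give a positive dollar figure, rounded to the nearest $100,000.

$25,800,000

ES = 1.47% × 2.338 = 3.437%.
On $750,000,000: 0.03437 × $750,000,000 = $25,777,500.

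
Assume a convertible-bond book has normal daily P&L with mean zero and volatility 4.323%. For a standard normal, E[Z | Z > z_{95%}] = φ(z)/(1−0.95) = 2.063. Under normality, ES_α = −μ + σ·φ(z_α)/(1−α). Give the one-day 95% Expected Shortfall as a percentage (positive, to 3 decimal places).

8.918%

ES = 4.323% × 2.063 = 8.918%.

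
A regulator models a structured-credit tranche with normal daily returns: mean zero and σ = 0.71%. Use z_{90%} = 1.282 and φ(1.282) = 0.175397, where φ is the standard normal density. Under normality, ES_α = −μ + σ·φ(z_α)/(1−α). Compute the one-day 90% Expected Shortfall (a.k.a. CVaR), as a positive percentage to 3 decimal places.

1.245%

Tail multiplier: φ(z)/(1−α) = 0.175397 / 0.1 = 1.754.
ES = 0.71% × 1.754 = 1.245%.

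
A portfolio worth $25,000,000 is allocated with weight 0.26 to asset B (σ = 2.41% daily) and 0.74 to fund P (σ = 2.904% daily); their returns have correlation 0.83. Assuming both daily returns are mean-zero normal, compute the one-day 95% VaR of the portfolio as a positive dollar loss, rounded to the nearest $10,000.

σ_p² = 0.26²·2.41² + 0.74²·2.904² + 2·0.83·0.26·0.74·2.41·2.904 = 7.2459 (%²).
σ_p = √7.2459 = 2.692%.
At 95%, z = 1.645.
VaR = 1.645 × 2.692% = 4.428%; on $25,000,000 that is $1,107,000.

$1,110,000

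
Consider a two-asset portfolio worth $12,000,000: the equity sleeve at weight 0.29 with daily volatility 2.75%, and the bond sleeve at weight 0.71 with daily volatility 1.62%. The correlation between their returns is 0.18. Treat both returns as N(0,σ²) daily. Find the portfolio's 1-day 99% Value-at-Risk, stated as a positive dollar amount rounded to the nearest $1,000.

σ_p² = 0.29²·2.75² + 0.71²·1.62² + 2·0.18·0.29·0.71·2.75·1.62 = 2.2892 (%²).
σ_p = √2.2892 = 1.513%.
At 99%, z = 2.326.
VaR = 2.326 × 1.513% = 3.519%; on $12,000,000 that is $422,280.

$422,000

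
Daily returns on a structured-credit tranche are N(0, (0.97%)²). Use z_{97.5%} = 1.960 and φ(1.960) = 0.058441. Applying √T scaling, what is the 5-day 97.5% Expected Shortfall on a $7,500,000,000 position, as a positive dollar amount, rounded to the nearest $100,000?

$380,300,000

σ_{5d} = 0.97% × √5 = 2.169%.
ES multiplier = φ(z)/(1−α) = 0.058441/0.025 = 2.338.
ES = 2.169% × 2.338 = 5.071%; on $7,500,000,000: $380,325,000.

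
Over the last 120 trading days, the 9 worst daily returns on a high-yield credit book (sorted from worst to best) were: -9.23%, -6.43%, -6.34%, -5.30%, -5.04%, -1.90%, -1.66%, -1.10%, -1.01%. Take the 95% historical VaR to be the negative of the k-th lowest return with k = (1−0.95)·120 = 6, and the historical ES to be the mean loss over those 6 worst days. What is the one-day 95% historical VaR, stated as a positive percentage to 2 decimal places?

1.90%

k = 6; the 6th lowest return is -1.90%, so VaR = 1.90%.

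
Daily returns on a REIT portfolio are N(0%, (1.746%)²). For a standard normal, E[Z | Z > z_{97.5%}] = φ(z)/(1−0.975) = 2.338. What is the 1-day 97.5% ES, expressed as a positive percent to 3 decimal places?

ES = 1.746% × 2.338 = 4.082%.

4.082%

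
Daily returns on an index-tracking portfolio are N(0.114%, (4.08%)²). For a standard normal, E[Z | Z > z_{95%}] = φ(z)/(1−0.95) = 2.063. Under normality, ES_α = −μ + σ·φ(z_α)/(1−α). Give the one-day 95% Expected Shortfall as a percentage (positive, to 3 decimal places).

8.303%

ES = −(0.114%) + 4.08% × 2.063 = 8.303%.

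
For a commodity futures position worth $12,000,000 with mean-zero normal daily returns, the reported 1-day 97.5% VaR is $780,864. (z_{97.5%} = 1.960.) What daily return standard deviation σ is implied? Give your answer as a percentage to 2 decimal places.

VaR as a fraction: $780,864 / $12,000,000 = 6.507%.
σ = VaR / z = 6.507% / 1.960 = 3.320%.

3.32%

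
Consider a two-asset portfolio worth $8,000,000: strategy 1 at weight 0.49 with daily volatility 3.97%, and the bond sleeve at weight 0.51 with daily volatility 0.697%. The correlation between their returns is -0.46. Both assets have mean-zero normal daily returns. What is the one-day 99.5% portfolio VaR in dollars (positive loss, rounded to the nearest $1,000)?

$373,000

σ_p² = 0.49²·3.97² + 0.51²·0.697² + 2·-0.46·0.49·0.51·3.97·0.697 = 3.2744 (%²).
σ_p = √3.2744 = 1.810%.
At 99.5%, z = 2.576.
VaR = 2.576 × 1.810% = 4.663%; on $8,000,000 that is $373,040.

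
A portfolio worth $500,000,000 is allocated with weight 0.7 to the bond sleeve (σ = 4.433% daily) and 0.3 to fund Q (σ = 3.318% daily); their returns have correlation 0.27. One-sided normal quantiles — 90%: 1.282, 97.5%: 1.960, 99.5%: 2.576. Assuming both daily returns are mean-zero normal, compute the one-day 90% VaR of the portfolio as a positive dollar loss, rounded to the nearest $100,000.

σ_p² = 0.7²·4.433² + 0.3²·3.318² + 2·0.27·0.7·0.3·4.433·3.318 = 12.2880 (%²).
σ_p = √12.2880 = 3.505%.
VaR = 1.282 × 3.505% = 4.493%; on $500,000,000 that is $22,465,000.

$22,500,000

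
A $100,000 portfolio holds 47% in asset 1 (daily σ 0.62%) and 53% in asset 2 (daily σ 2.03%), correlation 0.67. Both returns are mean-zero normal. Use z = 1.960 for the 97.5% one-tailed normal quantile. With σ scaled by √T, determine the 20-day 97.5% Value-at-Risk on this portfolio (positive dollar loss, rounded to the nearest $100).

$11,300

σ_p = √(0.47²·0.62² + 0.53²·2.03² + 2·0.67·0.47·0.53·0.62·2.03) = 1.289%.
σ_{20d} = 1.289% × √20 = 5.765%.
VaR = 1.960 × 5.765% = 11.299%; on $100,000 that is $11,299.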